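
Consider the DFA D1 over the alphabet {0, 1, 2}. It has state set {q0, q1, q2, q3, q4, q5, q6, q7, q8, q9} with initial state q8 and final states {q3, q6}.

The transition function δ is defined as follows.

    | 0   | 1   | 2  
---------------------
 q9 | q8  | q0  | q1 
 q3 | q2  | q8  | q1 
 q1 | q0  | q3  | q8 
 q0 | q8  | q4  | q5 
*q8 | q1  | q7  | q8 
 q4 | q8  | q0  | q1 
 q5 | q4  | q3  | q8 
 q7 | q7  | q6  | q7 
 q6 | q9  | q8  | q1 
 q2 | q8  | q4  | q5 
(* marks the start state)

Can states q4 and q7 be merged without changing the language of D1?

All states are reachable from the start state.
Initial partition by acceptance: {q3,q6} | {q0,q1,q2,q4,q5,q7,q8,q9}.
On input 1, block {q0,q1,q2,q4,q5,q7,q8,q9} splits into {q0,q2,q4,q8,q9} and {q1,q5,q7}.
Split {q0,q2,q4,q8,q9} by δ(·,0) → {q0,q2,q4,q9} and {q8}.
Split {q1,q5,q7} by δ(·,0) → {q1,q5} and {q7}.
The partition is now stable with 5 blocks: {q3,q6} | {q0,q2,q4,q9} | {q1,q5} | {q8} | {q7}.
q4 and q7 end up in different blocks, so they are distinguishable. For instance, the string '1' is accepted from only q7.

No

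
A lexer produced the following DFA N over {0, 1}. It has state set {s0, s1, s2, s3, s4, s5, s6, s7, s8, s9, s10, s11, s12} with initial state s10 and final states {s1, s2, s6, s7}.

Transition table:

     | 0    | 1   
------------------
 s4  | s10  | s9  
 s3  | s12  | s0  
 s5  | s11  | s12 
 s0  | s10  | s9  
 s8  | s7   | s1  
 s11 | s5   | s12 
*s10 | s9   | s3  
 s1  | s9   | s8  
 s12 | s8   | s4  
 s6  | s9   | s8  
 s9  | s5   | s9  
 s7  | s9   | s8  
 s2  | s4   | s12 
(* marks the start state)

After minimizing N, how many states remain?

First remove the unreachable states {s2,s6}; 11 states remain.
Initial partition by acceptance: {s1,s7} | {s0,s3,s4,s5,s8,s9,s10,s11,s12}.
Split {s0,s3,s4,s5,s8,s9,s10,s11,s12} by δ(·,0) → {s0,s3,s4,s5,s9,s10,s11,s12} and {s8}.
Split {s0,s3,s4,s5,s9,s10,s11,s12} by δ(·,0) → {s0,s3,s4,s5,s9,s10,s11} and {s12}.
On input 0, block {s0,s3,s4,s5,s9,s10,s11} splits into {s0,s4,s5,s9,s10,s11} and {s3}.
On input 1, block {s0,s4,s5,s9,s10,s11} splits into {s0,s4,s9} and {s5,s11} and {s10}.
Split {s0,s4,s9} by δ(·,0) → {s0,s4} and {s9}.
The partition is now stable with 8 blocks: {s1,s7} | {s0,s4} | {s8} | {s12} | {s3} | {s5,s11} | {s10} | {s9}.

8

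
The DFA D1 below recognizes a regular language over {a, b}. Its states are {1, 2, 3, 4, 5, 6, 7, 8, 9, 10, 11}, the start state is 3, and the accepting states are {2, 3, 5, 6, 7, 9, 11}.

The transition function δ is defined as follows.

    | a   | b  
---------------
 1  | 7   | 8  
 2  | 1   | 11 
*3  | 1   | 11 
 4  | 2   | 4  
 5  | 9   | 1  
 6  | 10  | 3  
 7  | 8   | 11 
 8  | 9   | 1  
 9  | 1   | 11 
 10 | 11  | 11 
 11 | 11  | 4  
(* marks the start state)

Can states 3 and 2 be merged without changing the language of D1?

Yes

States {5,6,10} cannot be reached from the start state, so discard them.
Initial partition by acceptance: {2,3,7,9,11} | {1,4,8}.
Refine {2,3,7,9,11} on symbol a: members go to different blocks, giving {2,3,7,9} and {11}.
No further refinement is possible. Final partition (3 blocks): {2,3,7,9} | {1,4,8} | {11}.
3 and 2 lie in the same block of the stable partition, so they are equivalent — no string distinguishes them.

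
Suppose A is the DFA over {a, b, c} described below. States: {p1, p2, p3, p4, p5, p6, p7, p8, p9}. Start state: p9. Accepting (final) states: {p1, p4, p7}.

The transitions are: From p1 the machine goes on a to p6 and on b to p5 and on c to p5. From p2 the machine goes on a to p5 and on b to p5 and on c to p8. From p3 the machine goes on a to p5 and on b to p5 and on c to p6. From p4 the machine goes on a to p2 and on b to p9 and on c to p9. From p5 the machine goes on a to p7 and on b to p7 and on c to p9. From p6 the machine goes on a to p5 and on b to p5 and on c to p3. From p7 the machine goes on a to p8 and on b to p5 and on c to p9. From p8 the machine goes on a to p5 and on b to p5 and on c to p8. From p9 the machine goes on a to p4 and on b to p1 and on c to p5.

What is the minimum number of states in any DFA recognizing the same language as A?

Every state is reachable, so we keep all 9.
Initial partition by acceptance: {p1,p4,p7} | {p2,p3,p5,p6,p8,p9}.
Split {p2,p3,p5,p6,p8,p9} by δ(·,a) → {p2,p3,p6,p8} and {p5,p9}.
Stable partition: {p1,p4,p7} | {p2,p3,p6,p8} | {p5,p9} — 3 equivalence classes.

3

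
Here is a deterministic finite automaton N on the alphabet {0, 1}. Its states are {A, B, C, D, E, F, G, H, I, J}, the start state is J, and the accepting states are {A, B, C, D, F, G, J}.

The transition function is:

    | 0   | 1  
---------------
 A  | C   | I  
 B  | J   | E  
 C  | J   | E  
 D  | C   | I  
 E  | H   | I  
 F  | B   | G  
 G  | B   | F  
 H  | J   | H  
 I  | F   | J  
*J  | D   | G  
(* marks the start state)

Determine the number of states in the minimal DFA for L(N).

7

Reachable states from the start: {B,C,D,E,F,G,H,I,J}. Unreachable: {A} — drop them.
Initial partition by acceptance: {B,C,D,F,G,J} | {E,H,I}.
Refine {B,C,D,F,G,J} on symbol 1: members go to different blocks, giving {B,C,D} and {F,G,J}.
Split {B,C,D} by δ(·,0) → {B,C} and {D}.
Refine {E,H,I} on symbol 0: members go to different blocks, giving {H,I} and {E}.
Refine {H,I} on symbol 1: members go to different blocks, giving {H} and {I}.
Split {F,G,J} by δ(·,0) → {F,G} and {J}.
No further refinement is possible. Final partition (7 blocks): {B,C} | {H} | {F,G} | {D} | {E} | {I} | {J}.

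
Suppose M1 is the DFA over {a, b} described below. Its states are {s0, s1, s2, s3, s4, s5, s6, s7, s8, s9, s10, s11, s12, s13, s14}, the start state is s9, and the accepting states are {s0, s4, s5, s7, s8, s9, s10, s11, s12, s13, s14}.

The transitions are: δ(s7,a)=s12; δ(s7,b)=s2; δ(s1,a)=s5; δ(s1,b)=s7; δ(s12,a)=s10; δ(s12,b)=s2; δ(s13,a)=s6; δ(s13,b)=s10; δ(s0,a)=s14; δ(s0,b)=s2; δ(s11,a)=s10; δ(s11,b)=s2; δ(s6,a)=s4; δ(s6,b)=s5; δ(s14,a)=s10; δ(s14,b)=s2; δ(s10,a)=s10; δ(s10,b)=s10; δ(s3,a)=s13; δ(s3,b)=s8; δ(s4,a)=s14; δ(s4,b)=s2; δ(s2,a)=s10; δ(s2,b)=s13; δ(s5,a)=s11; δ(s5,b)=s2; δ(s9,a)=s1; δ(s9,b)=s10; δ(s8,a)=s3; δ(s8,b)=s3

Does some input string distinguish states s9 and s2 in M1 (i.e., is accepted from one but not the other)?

Yes

States {s0,s3,s8} cannot be reached from the start state, so discard them.
P0 = {s4,s5,s7,s9,s10,s11,s12,s13,s14} | {s1,s2,s6}.
Refine {s4,s5,s7,s9,s10,s11,s12,s13,s14} on symbol a: members go to different blocks, giving {s4,s5,s7,s10,s11,s12,s14} and {s9,s13}.
Split {s4,s5,s7,s10,s11,s12,s14} by δ(·,b) → {s4,s5,s7,s11,s12,s14} and {s10}.
On input a, block {s4,s5,s7,s11,s12,s14} splits into {s4,s5,s7} and {s11,s12,s14}.
Split {s1,s2,s6} by δ(·,a) → {s1,s6} and {s2}.
Stable partition: {s4,s5,s7} | {s1,s6} | {s9,s13} | {s10} | {s11,s12,s14} | {s2} — 6 equivalence classes.
s9 and s2 end up in different blocks, so they are distinguishable. For instance, the string 'ε' is accepted from only s9.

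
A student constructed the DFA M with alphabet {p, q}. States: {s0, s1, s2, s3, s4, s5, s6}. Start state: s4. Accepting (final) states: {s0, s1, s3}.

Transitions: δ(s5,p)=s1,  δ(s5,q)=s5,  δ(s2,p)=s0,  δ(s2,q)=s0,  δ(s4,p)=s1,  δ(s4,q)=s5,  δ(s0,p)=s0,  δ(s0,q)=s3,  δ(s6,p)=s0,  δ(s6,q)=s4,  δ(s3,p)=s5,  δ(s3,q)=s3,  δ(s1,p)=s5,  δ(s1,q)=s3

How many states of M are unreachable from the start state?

3

No path from s4 leads to s0, s2, s6; the other 4 states are all reachable.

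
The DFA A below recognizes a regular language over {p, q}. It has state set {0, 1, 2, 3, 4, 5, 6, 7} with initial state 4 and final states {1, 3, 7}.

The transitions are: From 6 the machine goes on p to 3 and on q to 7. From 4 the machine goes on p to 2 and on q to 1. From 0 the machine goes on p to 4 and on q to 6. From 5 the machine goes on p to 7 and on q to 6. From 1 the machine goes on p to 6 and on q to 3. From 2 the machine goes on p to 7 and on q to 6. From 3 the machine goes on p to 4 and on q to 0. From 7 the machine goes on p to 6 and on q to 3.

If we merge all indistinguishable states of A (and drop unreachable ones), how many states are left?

First remove the unreachable states {5}; 7 states remain.
Initial partition by acceptance: {1,3,7} | {0,2,4,6}.
On input q, block {1,3,7} splits into {1,7} and {3}.
Split {0,2,4,6} by δ(·,p) → {0,4} and {2} and {6}.
On input p, block {0,4} splits into {0} and {4}.
The partition is now stable with 6 blocks: {1,7} | {0} | {3} | {2} | {6} | {4}.

6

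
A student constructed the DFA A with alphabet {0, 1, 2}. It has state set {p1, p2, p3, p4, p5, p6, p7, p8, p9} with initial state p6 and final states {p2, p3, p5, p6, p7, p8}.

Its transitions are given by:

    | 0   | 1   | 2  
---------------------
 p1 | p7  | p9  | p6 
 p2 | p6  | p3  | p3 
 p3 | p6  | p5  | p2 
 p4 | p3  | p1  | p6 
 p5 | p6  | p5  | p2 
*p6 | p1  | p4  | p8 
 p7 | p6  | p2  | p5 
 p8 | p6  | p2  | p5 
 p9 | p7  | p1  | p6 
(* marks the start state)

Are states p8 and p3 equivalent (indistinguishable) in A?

Yes

P0 = {p2,p3,p5,p6,p7,p8} | {p1,p4,p9}.
Split {p2,p3,p5,p6,p7,p8} by δ(·,0) → {p2,p3,p5,p7,p8} and {p6}.
Stable partition: {p2,p3,p5,p7,p8} | {p1,p4,p9} | {p6} — 3 equivalence classes.
p8 and p3 lie in the same block of the stable partition, so they are equivalent — no string distinguishes them.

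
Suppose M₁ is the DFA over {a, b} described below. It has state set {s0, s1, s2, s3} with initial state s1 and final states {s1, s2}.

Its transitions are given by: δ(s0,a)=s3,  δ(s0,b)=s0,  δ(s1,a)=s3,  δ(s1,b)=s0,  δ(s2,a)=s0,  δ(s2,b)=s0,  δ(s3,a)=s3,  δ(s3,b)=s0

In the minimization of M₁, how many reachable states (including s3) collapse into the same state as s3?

2

States {s2} cannot be reached from the start state, so discard them.
Start with accepting vs non-accepting: {s1} | {s0,s3}.
Stable partition: {s1} | {s0,s3} — 2 equivalence classes.
The equivalence class containing s3 is {s0,s3}, of size 2.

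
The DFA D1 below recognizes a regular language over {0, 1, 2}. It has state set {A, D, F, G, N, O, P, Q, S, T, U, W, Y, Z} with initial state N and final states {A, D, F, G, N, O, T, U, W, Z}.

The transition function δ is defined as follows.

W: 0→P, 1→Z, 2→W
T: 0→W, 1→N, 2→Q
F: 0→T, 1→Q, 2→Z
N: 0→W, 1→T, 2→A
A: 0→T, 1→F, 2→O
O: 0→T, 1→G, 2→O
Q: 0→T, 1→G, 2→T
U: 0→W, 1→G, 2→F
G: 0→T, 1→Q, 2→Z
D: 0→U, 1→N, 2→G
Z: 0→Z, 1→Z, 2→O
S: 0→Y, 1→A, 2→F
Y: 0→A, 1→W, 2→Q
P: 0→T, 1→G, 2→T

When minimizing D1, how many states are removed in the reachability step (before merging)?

No path from N leads to D, S, U, Y; the other 10 states are all reachable.

4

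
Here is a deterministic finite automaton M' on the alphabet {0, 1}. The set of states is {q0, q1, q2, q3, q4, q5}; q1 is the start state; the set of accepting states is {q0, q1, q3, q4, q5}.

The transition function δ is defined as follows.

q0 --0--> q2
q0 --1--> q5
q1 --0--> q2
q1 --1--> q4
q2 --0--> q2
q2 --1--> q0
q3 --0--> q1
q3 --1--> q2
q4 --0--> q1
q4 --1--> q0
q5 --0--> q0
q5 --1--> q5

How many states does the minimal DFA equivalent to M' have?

5

Reachable states from the start: {q0,q1,q2,q4,q5}. Unreachable: {q3} — drop them.
Initial partition by acceptance: {q0,q1,q4,q5} | {q2}.
Refine {q0,q1,q4,q5} on symbol 0: members go to different blocks, giving {q0,q1} and {q4,q5}.
On input 1, block {q4,q5} splits into {q4} and {q5}.
On input 1, block {q0,q1} splits into {q0} and {q1}.
No further refinement is possible. Final partition (5 blocks): {q0} | {q2} | {q4} | {q5} | {q1}.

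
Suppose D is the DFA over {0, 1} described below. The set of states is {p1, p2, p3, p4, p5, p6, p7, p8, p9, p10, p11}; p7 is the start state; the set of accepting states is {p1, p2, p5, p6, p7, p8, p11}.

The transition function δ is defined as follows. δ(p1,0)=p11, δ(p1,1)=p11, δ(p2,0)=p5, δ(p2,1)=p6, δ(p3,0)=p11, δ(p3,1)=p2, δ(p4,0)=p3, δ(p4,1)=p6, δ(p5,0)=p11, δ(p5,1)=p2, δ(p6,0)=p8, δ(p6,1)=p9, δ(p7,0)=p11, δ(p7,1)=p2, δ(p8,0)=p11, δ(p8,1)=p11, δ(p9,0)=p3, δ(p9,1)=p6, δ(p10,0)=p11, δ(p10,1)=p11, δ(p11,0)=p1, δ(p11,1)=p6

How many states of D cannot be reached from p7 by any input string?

2

BFS from p7 reaches {p1, p2, p3, p5, p6, p7, p8, p9, p11}; the 2 state(s) p4, p10 are never visited.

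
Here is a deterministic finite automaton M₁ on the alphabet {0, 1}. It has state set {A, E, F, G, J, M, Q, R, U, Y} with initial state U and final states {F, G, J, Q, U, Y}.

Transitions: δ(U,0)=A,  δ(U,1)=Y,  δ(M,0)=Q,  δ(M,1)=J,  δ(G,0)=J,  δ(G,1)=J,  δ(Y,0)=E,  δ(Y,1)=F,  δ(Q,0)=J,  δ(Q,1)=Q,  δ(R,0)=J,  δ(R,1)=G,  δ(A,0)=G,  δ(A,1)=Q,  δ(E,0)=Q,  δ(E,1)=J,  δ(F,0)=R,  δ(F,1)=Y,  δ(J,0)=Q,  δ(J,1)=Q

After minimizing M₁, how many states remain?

3

First remove the unreachable states {M}; 9 states remain.
Initial partition by acceptance: {F,G,J,Q,U,Y} | {A,E,R}.
Refine {F,G,J,Q,U,Y} on symbol 0: members go to different blocks, giving {F,U,Y} and {G,J,Q}.
Stable partition: {F,U,Y} | {A,E,R} | {G,J,Q} — 3 equivalence classes.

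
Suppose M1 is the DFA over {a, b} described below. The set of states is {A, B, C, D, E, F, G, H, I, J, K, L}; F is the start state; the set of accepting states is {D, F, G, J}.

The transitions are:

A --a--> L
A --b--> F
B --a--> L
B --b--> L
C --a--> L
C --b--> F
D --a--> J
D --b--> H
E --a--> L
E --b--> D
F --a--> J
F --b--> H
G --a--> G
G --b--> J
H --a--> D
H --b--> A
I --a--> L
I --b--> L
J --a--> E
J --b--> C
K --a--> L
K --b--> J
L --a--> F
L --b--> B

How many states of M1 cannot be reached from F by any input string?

No path from F leads to G, I, K; the other 9 states are all reachable.

3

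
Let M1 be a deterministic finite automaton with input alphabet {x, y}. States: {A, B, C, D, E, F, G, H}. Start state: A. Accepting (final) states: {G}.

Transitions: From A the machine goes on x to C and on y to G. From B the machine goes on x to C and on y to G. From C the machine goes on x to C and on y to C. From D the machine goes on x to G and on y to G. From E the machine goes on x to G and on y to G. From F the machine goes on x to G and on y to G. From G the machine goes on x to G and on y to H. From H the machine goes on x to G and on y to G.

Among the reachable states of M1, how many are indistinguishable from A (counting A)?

1

Reachable states from the start: {A,C,G,H}. Unreachable: {B,D,E,F} — drop them.
Start with accepting vs non-accepting: {G} | {A,C,H}.
On input x, block {A,C,H} splits into {A,C} and {H}.
On input y, block {A,C} splits into {A} and {C}.
The partition is now stable with 4 blocks: {G} | {A} | {H} | {C}.
State A belongs to the block {A}, which has 1 states.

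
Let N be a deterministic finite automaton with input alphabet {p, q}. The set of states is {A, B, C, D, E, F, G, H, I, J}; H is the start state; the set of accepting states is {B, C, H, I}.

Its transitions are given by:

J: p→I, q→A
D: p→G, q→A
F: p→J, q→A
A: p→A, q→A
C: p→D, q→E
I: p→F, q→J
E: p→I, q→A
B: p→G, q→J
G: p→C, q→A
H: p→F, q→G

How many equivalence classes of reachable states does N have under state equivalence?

4

States {B} cannot be reached from the start state, so discard them.
Initial partition by acceptance: {C,H,I} | {A,D,E,F,G,J}.
Split {A,D,E,F,G,J} by δ(·,p) → {A,D,F} and {E,G,J}.
Refine {A,D,F} on symbol p: members go to different blocks, giving {D,F} and {A}.
The partition is now stable with 4 blocks: {C,H,I} | {D,F} | {E,G,J} | {A}.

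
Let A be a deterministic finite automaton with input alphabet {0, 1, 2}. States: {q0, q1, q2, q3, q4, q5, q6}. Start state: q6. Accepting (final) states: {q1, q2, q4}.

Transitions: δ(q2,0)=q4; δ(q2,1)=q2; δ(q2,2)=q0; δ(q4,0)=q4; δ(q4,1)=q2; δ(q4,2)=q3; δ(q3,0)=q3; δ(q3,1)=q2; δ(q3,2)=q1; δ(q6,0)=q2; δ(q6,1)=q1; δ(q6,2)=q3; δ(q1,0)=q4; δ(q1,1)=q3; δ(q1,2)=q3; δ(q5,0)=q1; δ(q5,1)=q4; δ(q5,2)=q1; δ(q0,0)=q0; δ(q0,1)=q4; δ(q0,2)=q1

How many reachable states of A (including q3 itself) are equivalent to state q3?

2

Reachable states from the start: {q0,q1,q2,q3,q4,q6}. Unreachable: {q5} — drop them.
Start with accepting vs non-accepting: {q1,q2,q4} | {q0,q3,q6}.
Split {q1,q2,q4} by δ(·,1) → {q2,q4} and {q1}.
On input 0, block {q0,q3,q6} splits into {q0,q3} and {q6}.
No further refinement is possible. Final partition (4 blocks): {q2,q4} | {q0,q3} | {q1} | {q6}.
The equivalence class containing q3 is {q0,q3}, of size 2.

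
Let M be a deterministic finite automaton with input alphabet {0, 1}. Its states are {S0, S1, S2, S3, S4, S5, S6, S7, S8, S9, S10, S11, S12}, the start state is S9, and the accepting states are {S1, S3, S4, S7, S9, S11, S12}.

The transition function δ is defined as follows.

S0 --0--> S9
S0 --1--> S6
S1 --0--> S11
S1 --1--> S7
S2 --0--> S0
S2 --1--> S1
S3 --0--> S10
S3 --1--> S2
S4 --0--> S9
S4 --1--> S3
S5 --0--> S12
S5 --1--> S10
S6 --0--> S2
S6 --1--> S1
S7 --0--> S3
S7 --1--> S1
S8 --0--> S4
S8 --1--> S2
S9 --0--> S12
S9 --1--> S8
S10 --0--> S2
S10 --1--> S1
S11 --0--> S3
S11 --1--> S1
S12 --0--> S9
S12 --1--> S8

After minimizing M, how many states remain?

First remove the unreachable states {S5}; 12 states remain.
Start with accepting vs non-accepting: {S1,S3,S4,S7,S9,S11,S12} | {S0,S2,S6,S8,S10}.
Refine {S1,S3,S4,S7,S9,S11,S12} on symbol 0: members go to different blocks, giving {S1,S4,S7,S9,S11,S12} and {S3}.
On input 0, block {S1,S4,S7,S9,S11,S12} splits into {S1,S4,S9,S12} and {S7,S11}.
Refine {S1,S4,S9,S12} on symbol 0: members go to different blocks, giving {S4,S9,S12} and {S1}.
Split {S4,S9,S12} by δ(·,1) → {S9,S12} and {S4}.
Refine {S0,S2,S6,S8,S10} on symbol 0: members go to different blocks, giving {S2,S6,S10} and {S0} and {S8}.
Refine {S2,S6,S10} on symbol 0: members go to different blocks, giving {S6,S10} and {S2}.
Stable partition: {S9,S12} | {S6,S10} | {S3} | {S7,S11} | {S1} | {S4} | {S0} | {S8} | {S2} — 9 equivalence classes.

9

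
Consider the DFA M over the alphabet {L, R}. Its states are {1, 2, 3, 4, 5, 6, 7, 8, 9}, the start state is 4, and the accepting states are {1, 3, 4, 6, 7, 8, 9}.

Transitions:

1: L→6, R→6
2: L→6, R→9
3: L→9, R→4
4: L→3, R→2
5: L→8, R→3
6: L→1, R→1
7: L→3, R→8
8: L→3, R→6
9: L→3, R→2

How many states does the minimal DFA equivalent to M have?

4

Reachable states from the start: {1,2,3,4,6,9}. Unreachable: {5,7,8} — drop them.
Start with accepting vs non-accepting: {1,3,4,6,9} | {2}.
Split {1,3,4,6,9} by δ(·,R) → {1,3,6} and {4,9}.
On input L, block {1,3,6} splits into {1,6} and {3}.
Stable partition: {1,6} | {2} | {4,9} | {3} — 4 equivalence classes.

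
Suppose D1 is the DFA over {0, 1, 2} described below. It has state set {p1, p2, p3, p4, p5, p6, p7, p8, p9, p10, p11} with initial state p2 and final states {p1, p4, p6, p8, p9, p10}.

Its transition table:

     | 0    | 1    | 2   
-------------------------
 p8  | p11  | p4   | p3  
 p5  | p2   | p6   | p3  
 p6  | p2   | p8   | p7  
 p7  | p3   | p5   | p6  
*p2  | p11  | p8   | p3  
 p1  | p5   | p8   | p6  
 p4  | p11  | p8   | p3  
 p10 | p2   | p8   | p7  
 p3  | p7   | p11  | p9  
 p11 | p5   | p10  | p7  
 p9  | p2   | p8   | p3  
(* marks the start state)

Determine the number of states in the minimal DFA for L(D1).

States {p1} cannot be reached from the start state, so discard them.
Initial partition by acceptance: {p4,p6,p8,p9,p10} | {p2,p3,p5,p7,p11}.
Refine {p2,p3,p5,p7,p11} on symbol 1: members go to different blocks, giving {p2,p5,p11} and {p3,p7}.
The partition is now stable with 3 blocks: {p4,p6,p8,p9,p10} | {p2,p5,p11} | {p3,p7}.

3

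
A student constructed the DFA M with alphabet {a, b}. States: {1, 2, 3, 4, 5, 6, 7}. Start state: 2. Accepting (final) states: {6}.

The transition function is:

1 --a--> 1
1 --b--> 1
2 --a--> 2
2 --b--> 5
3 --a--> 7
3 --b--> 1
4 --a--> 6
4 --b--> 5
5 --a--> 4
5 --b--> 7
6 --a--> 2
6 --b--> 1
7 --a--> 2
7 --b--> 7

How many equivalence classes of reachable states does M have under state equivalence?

States {3} cannot be reached from the start state, so discard them.
Start with accepting vs non-accepting: {6} | {1,2,4,5,7}.
Refine {1,2,4,5,7} on symbol a: members go to different blocks, giving {1,2,5,7} and {4}.
On input a, block {1,2,5,7} splits into {1,2,7} and {5}.
On input b, block {1,2,7} splits into {1,7} and {2}.
Refine {1,7} on symbol a: members go to different blocks, giving {1} and {7}.
No further refinement is possible. Final partition (6 blocks): {6} | {1} | {4} | {5} | {2} | {7}.

6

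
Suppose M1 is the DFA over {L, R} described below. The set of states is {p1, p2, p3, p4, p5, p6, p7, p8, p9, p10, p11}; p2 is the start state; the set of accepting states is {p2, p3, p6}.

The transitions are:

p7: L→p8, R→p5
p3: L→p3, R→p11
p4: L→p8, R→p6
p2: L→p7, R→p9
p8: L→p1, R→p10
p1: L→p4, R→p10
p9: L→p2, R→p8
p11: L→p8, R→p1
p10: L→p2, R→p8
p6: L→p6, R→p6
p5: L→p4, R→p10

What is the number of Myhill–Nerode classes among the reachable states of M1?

7

States {p3,p11} cannot be reached from the start state, so discard them.
Start with accepting vs non-accepting: {p2,p6} | {p1,p4,p5,p7,p8,p9,p10}.
On input L, block {p2,p6} splits into {p2} and {p6}.
Split {p1,p4,p5,p7,p8,p9,p10} by δ(·,L) → {p1,p4,p5,p7,p8} and {p9,p10}.
Split {p1,p4,p5,p7,p8} by δ(·,R) → {p1,p5,p8} and {p4} and {p7}.
On input L, block {p1,p5,p8} splits into {p1,p5} and {p8}.
Stable partition: {p2} | {p1,p5} | {p6} | {p9,p10} | {p4} | {p7} | {p8} — 7 equivalence classes.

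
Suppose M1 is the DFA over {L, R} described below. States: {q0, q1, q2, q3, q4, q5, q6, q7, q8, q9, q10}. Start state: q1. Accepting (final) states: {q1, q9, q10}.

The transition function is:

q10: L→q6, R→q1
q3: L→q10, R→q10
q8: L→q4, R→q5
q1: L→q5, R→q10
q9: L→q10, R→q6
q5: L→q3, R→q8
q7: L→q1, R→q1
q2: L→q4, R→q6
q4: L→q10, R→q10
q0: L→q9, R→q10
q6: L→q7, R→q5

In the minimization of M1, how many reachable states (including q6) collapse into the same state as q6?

3

States {q0,q2,q9} cannot be reached from the start state, so discard them.
Start with accepting vs non-accepting: {q1,q10} | {q3,q4,q5,q6,q7,q8}.
Split {q3,q4,q5,q6,q7,q8} by δ(·,L) → {q3,q4,q7} and {q5,q6,q8}.
Stable partition: {q1,q10} | {q3,q4,q7} | {q5,q6,q8} — 3 equivalence classes.
The equivalence class containing q6 is {q5,q6,q8}, of size 3.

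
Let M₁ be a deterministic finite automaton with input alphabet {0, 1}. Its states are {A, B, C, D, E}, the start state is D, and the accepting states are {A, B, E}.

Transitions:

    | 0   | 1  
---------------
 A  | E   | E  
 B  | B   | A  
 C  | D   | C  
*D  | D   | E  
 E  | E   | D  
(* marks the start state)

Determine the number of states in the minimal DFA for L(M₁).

2

States {A,B,C} cannot be reached from the start state, so discard them.
Start with accepting vs non-accepting: {E} | {D}.
The partition is now stable with 2 blocks: {E} | {D}.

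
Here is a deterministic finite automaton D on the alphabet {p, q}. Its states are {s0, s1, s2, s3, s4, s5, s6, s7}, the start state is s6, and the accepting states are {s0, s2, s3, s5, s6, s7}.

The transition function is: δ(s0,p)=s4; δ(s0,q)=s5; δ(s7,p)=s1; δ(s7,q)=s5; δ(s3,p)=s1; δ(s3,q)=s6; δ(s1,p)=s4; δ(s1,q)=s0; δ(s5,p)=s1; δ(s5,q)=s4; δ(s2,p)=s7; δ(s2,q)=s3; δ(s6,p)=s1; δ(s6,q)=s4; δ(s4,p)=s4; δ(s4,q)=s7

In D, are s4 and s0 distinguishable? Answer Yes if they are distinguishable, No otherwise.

Reachable states from the start: {s0,s1,s4,s5,s6,s7}. Unreachable: {s2,s3} — drop them.
P0 = {s0,s5,s6,s7} | {s1,s4}.
Split {s0,s5,s6,s7} by δ(·,q) → {s0,s7} and {s5,s6}.
No further refinement is possible. Final partition (3 blocks): {s0,s7} | {s1,s4} | {s5,s6}.
s4 and s0 end up in different blocks, so they are distinguishable. For instance, the string 'ε' is accepted from only s0.

Yes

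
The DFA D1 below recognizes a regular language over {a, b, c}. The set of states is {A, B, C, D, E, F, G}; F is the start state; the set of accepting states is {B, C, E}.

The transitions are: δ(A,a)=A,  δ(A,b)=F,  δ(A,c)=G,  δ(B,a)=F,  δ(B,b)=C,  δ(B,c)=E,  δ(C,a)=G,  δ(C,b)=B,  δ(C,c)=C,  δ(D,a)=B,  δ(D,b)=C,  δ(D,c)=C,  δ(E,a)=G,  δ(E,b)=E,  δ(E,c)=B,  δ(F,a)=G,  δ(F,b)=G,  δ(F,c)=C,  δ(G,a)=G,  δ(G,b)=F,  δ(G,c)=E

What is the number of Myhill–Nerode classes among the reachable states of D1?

2

Reachable states from the start: {B,C,E,F,G}. Unreachable: {A,D} — drop them.
P0 = {B,C,E} | {F,G}.
Stable partition: {B,C,E} | {F,G} — 2 equivalence classes.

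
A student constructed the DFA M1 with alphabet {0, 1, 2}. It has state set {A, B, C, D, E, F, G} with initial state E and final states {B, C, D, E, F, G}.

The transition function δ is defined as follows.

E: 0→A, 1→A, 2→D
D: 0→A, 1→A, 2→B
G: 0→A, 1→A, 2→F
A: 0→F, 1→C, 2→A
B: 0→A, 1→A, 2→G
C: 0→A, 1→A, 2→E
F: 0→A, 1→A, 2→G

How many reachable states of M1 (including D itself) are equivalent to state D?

All states are reachable from the start state.
P0 = {B,C,D,E,F,G} | {A}.
Stable partition: {B,C,D,E,F,G} | {A} — 2 equivalence classes.
State D belongs to the block {B,C,D,E,F,G}, which has 6 states.

6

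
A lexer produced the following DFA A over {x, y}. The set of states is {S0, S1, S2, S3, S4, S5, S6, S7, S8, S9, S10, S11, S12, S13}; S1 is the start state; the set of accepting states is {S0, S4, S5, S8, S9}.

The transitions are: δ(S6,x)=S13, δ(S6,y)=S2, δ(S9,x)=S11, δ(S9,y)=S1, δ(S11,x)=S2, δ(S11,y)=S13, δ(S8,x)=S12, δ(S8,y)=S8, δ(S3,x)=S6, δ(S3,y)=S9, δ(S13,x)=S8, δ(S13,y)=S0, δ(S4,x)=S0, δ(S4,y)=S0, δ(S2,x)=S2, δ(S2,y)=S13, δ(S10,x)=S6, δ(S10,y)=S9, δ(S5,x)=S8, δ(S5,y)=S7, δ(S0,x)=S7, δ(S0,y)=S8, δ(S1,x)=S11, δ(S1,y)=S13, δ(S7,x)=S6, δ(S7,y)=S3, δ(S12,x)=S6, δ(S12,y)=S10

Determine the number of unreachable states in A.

2

No path from S1 leads to S4, S5; the other 12 states are all reachable.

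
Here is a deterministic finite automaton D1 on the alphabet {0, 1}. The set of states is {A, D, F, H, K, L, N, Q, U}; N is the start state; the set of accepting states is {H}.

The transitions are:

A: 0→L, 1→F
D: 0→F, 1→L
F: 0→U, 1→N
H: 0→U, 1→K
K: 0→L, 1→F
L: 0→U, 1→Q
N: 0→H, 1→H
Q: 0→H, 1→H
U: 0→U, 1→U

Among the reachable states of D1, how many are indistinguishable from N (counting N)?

First remove the unreachable states {A,D}; 7 states remain.
Start with accepting vs non-accepting: {H} | {F,K,L,N,Q,U}.
Refine {F,K,L,N,Q,U} on symbol 0: members go to different blocks, giving {F,K,L,U} and {N,Q}.
Split {F,K,L,U} by δ(·,1) → {K,U} and {F,L}.
Refine {K,U} on symbol 0: members go to different blocks, giving {K} and {U}.
Stable partition: {H} | {K} | {N,Q} | {F,L} | {U} — 5 equivalence classes.
State N belongs to the block {N,Q}, which has 2 states.

2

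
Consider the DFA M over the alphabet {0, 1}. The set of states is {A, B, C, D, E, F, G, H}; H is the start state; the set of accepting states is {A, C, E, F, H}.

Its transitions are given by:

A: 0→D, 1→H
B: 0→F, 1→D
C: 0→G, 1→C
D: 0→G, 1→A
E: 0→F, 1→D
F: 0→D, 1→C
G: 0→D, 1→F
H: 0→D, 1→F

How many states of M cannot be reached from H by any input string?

BFS from H reaches {A, C, D, F, G, H}; the 2 state(s) B, E are never visited.

2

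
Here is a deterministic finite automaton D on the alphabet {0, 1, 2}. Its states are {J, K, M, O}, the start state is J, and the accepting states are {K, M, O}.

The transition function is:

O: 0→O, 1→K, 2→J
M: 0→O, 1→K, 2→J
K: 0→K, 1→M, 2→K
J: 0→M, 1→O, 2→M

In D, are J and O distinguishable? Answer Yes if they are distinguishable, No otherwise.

Yes

All states are reachable from the start state.
P0 = {K,M,O} | {J}.
Split {K,M,O} by δ(·,2) → {M,O} and {K}.
The partition is now stable with 3 blocks: {M,O} | {J} | {K}.
J and O end up in different blocks, so they are distinguishable. For instance, the string 'ε' is accepted from only O.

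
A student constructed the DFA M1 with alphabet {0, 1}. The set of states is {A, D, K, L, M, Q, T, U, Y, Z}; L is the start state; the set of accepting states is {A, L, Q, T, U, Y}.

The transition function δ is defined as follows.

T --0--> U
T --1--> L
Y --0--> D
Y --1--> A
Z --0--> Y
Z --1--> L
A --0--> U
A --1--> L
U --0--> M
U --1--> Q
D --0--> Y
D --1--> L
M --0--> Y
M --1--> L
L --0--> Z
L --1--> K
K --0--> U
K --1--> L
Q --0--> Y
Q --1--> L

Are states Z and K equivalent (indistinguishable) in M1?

First remove the unreachable states {T}; 9 states remain.
Start with accepting vs non-accepting: {A,L,Q,U,Y} | {D,K,M,Z}.
On input 0, block {A,L,Q,U,Y} splits into {L,U,Y} and {A,Q}.
On input 1, block {L,U,Y} splits into {U,Y} and {L}.
Stable partition: {U,Y} | {D,K,M,Z} | {A,Q} | {L} — 4 equivalence classes.
Z and K lie in the same block of the stable partition, so they are equivalent — no string distinguishes them.

Yes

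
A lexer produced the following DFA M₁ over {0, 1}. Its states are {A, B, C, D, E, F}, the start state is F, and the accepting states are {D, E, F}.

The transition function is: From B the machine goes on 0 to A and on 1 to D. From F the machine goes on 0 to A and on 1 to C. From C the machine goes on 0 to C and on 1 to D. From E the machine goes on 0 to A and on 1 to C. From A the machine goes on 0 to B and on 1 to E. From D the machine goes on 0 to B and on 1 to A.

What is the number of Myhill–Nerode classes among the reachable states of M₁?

2

All states are reachable from the start state.
Start with accepting vs non-accepting: {D,E,F} | {A,B,C}.
No further refinement is possible. Final partition (2 blocks): {D,E,F} | {A,B,C}.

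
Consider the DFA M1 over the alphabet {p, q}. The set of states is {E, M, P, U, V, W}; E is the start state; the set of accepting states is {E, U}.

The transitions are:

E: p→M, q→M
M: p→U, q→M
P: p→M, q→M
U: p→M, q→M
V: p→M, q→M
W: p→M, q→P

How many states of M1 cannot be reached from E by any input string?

3

No path from E leads to P, V, W; the other 3 states are all reachable.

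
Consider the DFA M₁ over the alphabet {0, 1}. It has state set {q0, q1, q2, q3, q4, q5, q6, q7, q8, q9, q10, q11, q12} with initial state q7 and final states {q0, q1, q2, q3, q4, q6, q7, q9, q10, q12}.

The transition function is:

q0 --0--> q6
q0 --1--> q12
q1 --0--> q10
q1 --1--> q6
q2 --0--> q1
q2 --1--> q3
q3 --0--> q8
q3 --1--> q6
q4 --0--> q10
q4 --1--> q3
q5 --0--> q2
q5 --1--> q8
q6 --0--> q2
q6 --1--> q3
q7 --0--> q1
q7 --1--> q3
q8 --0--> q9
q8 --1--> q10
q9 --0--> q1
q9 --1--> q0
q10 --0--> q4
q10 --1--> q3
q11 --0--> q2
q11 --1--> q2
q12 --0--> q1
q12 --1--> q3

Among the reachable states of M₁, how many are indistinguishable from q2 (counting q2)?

States {q5,q11} cannot be reached from the start state, so discard them.
Start with accepting vs non-accepting: {q0,q1,q2,q3,q4,q6,q7,q9,q10,q12} | {q8}.
Refine {q0,q1,q2,q3,q4,q6,q7,q9,q10,q12} on symbol 0: members go to different blocks, giving {q0,q1,q2,q4,q6,q7,q9,q10,q12} and {q3}.
On input 1, block {q0,q1,q2,q4,q6,q7,q9,q10,q12} splits into {q2,q4,q6,q7,q10,q12} and {q0,q1,q9}.
Split {q2,q4,q6,q7,q10,q12} by δ(·,0) → {q2,q7,q12} and {q4,q6,q10}.
Refine {q0,q1,q9} on symbol 0: members go to different blocks, giving {q0,q1} and {q9}.
Refine {q0,q1} on symbol 1: members go to different blocks, giving {q0} and {q1}.
Refine {q4,q6,q10} on symbol 0: members go to different blocks, giving {q4,q10} and {q6}.
Stable partition: {q2,q7,q12} | {q8} | {q3} | {q0} | {q4,q10} | {q9} | {q1} | {q6} — 8 equivalence classes.
The equivalence class containing q2 is {q2,q7,q12}, of size 3.

3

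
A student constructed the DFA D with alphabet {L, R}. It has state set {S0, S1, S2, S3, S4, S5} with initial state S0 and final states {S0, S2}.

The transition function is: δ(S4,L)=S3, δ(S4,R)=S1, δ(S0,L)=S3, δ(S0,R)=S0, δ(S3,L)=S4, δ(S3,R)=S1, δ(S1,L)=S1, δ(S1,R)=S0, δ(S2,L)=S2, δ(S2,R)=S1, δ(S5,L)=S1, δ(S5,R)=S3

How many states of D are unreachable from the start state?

2

BFS from S0 reaches {S0, S1, S3, S4}; the 2 state(s) S2, S5 are never visited.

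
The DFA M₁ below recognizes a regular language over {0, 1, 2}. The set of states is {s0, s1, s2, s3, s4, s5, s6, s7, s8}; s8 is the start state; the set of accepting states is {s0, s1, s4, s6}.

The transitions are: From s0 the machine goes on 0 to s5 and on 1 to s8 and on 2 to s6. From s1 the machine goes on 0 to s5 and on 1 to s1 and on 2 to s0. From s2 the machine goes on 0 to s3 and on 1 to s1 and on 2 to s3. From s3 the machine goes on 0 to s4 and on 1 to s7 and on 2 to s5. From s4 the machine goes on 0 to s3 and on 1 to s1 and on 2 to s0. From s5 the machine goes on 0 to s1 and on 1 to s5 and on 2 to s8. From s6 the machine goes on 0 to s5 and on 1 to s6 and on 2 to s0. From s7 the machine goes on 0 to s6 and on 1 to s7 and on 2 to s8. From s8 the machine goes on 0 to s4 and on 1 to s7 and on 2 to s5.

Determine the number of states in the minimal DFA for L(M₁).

3

Reachable states from the start: {s0,s1,s3,s4,s5,s6,s7,s8}. Unreachable: {s2} — drop them.
Start with accepting vs non-accepting: {s0,s1,s4,s6} | {s3,s5,s7,s8}.
Split {s0,s1,s4,s6} by δ(·,1) → {s1,s4,s6} and {s0}.
The partition is now stable with 3 blocks: {s1,s4,s6} | {s3,s5,s7,s8} | {s0}.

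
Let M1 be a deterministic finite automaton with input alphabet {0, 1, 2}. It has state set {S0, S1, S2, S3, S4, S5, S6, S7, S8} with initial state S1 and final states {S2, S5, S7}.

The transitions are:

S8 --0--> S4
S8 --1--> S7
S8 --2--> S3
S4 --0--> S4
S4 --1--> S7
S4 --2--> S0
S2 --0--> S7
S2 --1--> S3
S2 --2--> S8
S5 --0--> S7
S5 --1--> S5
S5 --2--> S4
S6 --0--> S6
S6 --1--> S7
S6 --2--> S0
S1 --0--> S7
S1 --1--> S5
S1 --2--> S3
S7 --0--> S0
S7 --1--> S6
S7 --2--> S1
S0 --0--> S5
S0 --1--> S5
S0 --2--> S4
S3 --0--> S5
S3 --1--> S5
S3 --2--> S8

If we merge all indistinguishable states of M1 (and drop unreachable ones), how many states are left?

Reachable states from the start: {S0,S1,S3,S4,S5,S6,S7,S8}. Unreachable: {S2} — drop them.
P0 = {S5,S7} | {S0,S1,S3,S4,S6,S8}.
On input 0, block {S5,S7} splits into {S5} and {S7}.
Refine {S0,S1,S3,S4,S6,S8} on symbol 0: members go to different blocks, giving {S4,S6,S8} and {S0,S3} and {S1}.
Stable partition: {S5} | {S4,S6,S8} | {S7} | {S0,S3} | {S1} — 5 equivalence classes.

5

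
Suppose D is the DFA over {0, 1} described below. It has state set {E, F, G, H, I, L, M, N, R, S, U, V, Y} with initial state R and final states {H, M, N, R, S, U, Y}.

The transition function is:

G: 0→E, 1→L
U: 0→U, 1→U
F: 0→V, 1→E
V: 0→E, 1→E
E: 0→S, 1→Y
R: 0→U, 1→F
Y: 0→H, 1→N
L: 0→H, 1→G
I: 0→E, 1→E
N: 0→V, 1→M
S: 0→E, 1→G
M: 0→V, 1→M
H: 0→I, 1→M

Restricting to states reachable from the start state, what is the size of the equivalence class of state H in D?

Every state is reachable, so we keep all 13.
P0 = {H,M,N,R,S,U,Y} | {E,F,G,I,L,V}.
On input 0, block {H,M,N,R,S,U,Y} splits into {H,M,N,S} and {R,U,Y}.
Split {H,M,N,S} by δ(·,1) → {H,M,N} and {S}.
Split {E,F,G,I,L,V} by δ(·,0) → {F,G,I,V} and {L} and {E}.
Refine {F,G,I,V} on symbol 0: members go to different blocks, giving {G,I,V} and {F}.
Refine {G,I,V} on symbol 1: members go to different blocks, giving {I,V} and {G}.
On input 0, block {R,U,Y} splits into {R,U} and {Y}.
On input 1, block {R,U} splits into {R} and {U}.
The partition is now stable with 10 blocks: {H,M,N} | {I,V} | {R} | {S} | {L} | {E} | {F} | {G} | {Y} | {U}.
State H belongs to the block {H,M,N}, which has 3 states.

3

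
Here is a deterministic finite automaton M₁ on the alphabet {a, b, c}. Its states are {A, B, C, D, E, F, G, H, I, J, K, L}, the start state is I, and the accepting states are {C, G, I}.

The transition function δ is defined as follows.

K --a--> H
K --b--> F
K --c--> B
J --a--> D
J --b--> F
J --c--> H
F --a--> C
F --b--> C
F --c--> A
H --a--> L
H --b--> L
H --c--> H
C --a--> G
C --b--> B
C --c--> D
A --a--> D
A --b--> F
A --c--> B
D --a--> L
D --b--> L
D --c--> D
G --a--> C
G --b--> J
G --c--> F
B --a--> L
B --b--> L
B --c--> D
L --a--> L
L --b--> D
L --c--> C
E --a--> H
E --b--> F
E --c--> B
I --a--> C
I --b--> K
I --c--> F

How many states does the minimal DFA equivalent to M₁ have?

6

First remove the unreachable states {E}; 11 states remain.
P0 = {C,G,I} | {A,B,D,F,H,J,K,L}.
Refine {A,B,D,F,H,J,K,L} on symbol a: members go to different blocks, giving {A,B,D,H,J,K,L} and {F}.
Split {C,G,I} by δ(·,c) → {G,I} and {C}.
Refine {A,B,D,H,J,K,L} on symbol b: members go to different blocks, giving {B,D,H,L} and {A,J,K}.
Refine {B,D,H,L} on symbol c: members go to different blocks, giving {B,D,H} and {L}.
Stable partition: {G,I} | {B,D,H} | {F} | {C} | {A,J,K} | {L} — 6 equivalence classes.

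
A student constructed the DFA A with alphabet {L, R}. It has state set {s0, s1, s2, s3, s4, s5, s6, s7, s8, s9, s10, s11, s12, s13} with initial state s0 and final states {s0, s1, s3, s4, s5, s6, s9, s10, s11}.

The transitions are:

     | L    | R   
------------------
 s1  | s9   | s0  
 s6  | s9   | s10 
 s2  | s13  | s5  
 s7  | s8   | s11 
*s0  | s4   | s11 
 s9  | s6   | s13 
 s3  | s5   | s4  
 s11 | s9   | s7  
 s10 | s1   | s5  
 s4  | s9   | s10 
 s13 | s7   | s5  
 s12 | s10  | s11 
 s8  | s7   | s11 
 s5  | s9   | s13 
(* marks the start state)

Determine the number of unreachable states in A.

BFS from s0 reaches {s0, s1, s4, s5, s6, s7, s8, s9, s10, s11, s13}; the 3 state(s) s2, s3, s12 are never visited.

3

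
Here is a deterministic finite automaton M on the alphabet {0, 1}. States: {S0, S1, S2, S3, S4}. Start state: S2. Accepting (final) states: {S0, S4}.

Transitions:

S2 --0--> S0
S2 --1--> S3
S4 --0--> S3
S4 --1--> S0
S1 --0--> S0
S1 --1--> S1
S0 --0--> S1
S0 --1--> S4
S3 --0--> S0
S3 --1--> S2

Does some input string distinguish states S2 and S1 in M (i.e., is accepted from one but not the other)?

No

Every state is reachable, so we keep all 5.
Initial partition by acceptance: {S0,S4} | {S1,S2,S3}.
Stable partition: {S0,S4} | {S1,S2,S3} — 2 equivalence classes.
S2 and S1 lie in the same block of the stable partition, so they are equivalent — no string distinguishes them.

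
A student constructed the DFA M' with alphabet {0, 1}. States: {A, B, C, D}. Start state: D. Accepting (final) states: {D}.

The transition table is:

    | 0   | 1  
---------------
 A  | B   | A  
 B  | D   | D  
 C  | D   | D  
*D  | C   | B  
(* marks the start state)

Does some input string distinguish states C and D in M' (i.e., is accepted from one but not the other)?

Yes

Reachable states from the start: {B,C,D}. Unreachable: {A} — drop them.
P0 = {D} | {B,C}.
No further refinement is possible. Final partition (2 blocks): {D} | {B,C}.
C and D end up in different blocks, so they are distinguishable. For instance, the string 'ε' is accepted from only D.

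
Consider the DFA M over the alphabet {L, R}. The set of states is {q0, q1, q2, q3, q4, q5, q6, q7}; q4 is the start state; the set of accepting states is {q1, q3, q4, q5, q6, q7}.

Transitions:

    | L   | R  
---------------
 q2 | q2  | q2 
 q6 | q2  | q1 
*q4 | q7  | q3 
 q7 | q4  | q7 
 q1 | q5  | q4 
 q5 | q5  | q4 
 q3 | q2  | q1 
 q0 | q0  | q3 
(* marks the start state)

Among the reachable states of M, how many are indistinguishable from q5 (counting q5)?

First remove the unreachable states {q0,q6}; 6 states remain.
Start with accepting vs non-accepting: {q1,q3,q4,q5,q7} | {q2}.
On input L, block {q1,q3,q4,q5,q7} splits into {q1,q4,q5,q7} and {q3}.
Split {q1,q4,q5,q7} by δ(·,R) → {q1,q5,q7} and {q4}.
Split {q1,q5,q7} by δ(·,L) → {q1,q5} and {q7}.
Stable partition: {q1,q5} | {q2} | {q3} | {q4} | {q7} — 5 equivalence classes.
State q5 belongs to the block {q1,q5}, which has 2 states.

2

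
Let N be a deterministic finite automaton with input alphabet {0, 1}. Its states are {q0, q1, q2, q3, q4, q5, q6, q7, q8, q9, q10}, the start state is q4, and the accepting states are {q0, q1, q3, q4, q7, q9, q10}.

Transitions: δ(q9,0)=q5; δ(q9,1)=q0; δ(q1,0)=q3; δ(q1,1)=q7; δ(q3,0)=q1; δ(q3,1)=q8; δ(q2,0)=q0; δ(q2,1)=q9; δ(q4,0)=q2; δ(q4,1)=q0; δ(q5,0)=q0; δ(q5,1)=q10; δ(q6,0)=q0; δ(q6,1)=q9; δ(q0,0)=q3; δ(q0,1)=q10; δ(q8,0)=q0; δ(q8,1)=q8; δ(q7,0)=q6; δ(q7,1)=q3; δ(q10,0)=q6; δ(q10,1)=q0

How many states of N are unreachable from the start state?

Every one of the 11 states is reachable from q4.

0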